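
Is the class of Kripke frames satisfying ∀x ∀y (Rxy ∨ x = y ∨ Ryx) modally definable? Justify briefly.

No — not modally definable

Modal frame validity is preserved under disjoint unions.
Take 3 disjoint single-world reflexive frames: each is trivially connected, but their disjoint union has 3 worlds with no edge between distinct components, so it is not connected.
So the class is not modally definable.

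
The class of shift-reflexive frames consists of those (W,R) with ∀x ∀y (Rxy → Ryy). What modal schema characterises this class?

□(□q → q)

The condition is shift-reflexivity. The T□ schema □(□q → q) defines it.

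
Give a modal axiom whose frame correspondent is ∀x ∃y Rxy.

□p → ◇p

The condition is seriality. The D schema □p → ◇p defines it.
Suppose □p→◇p is valid. At any x set V(p)=W. Then □p at x, so ◇p at x, so x has a successor.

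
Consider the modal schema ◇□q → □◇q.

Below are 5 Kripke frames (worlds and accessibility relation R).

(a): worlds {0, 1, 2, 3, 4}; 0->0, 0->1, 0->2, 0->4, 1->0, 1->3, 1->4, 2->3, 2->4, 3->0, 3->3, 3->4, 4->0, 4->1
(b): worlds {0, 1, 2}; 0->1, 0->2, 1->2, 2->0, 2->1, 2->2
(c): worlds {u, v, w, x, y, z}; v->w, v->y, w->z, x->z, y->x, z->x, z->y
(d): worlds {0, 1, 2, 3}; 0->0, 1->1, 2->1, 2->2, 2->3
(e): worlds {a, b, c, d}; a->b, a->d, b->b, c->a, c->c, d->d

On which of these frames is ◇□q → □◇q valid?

This is the axiom for convergence; its first-order frame correspondent is ∀x ∀y ∀z (Rxy ∧ Rxz → ∃w (Ryw ∧ Rzw)).
(a): fails — R02 and R04 but 2 and 4 have no common successor.
(b): condition met.
(c): fails — Rvw and Rvy but w and y have no common successor.
(d): fails — R23 and R23 but 3 and 3 have no common successor.
(e): fails — Rab and Rad but b and d have no common successor.
Valid on: (b).

(b)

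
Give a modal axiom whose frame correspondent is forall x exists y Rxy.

The condition is seriality. The D schema □r → ◇r defines it.

□r → ◇r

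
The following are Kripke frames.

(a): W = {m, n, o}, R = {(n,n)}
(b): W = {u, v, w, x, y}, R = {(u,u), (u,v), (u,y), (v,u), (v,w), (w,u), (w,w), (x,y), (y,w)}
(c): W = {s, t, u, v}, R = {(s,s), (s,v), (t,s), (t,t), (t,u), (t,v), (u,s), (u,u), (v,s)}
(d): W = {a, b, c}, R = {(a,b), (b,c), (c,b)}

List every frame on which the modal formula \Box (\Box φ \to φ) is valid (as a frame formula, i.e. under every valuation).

The schema corresponds to shift-reflexivity: \forall x \forall y (Rxy \to Ryy).
(a): satisfies the condition.
(b): fails — Ruv but not Rvv.
(c): fails — Rtv but not Rvv.
(d): fails — Rab but not Rbb.

(a)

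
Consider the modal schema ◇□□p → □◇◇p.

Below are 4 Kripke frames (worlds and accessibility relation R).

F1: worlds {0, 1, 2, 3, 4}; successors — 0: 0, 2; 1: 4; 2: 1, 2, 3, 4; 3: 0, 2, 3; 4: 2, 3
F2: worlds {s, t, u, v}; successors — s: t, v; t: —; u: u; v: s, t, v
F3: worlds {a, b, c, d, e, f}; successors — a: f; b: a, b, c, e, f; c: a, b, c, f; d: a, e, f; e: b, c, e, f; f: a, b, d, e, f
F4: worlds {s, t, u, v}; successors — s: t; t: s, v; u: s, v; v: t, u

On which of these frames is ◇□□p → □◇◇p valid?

Frame correspondent (Sahlqvist): ∀x ∀y ∀z ((xRy ∧ xRz) → ∃w (yR²w ∧ zR²w)) — i.e. a generalized confluence (Geach) condition.
F1: holds.
F2: fails — sRt, sRt but no w with tR²w and tR²w.
F3: holds.
F4: holds.
Valid on: F1, F3, F4.

F1, F3, F4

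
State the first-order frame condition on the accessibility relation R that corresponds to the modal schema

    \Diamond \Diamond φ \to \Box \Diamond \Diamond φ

This is a Sahlqvist (Geach-type) schema ◇^2□^0φ → □^1◇^2φ.
Minimal-valuation argument: fix x; take any y with xR^2y and any z with xR^1z. Set V(φ) to the set of worlds R-reachable from y in exactly 0 steps. Then □^0φ holds at y, so the antecedent holds at x; validity forces ◇^2φ at z, giving a w with zR^2w and yR^0w.
First-order correspondent: \forall x \forall y \forall z ((x R^2 y \wedge xRz) \to \exists w (y = w \wedge z R^2 w)).

\forall x \forall y \forall z ((x R^2 y \wedge xRz) \to \exists w (y = w \wedge z R^2 w))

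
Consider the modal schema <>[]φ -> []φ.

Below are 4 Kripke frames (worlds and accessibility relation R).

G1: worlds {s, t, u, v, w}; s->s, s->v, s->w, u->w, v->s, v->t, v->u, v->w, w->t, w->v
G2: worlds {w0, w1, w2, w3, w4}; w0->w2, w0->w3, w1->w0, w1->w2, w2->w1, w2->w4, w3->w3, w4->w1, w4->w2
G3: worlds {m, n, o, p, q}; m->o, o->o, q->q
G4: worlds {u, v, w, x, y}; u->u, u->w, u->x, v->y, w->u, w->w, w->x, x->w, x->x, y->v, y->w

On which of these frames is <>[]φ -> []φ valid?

This is the axiom for the Euclidean property; its first-order frame correspondent is forall x forall y forall z (Rxy & Rxz -> Ryz).
G1: fails — Rsv and Rsv but not Rvv.
G2: fails — Rw0w2 and Rw0w2 but not Rw2w2.
G3: holds.
G4: fails — Rux and Ruu but not Rxu.

G3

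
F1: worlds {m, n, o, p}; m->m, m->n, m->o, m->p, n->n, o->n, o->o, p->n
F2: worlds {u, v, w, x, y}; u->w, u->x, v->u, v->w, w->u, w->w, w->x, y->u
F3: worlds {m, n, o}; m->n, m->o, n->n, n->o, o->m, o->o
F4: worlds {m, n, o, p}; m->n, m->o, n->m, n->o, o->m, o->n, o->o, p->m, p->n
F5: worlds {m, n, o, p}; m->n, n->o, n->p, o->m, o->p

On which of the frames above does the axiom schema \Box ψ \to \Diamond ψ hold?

The schema corresponds to seriality: \forall x \exists y Rxy.
F1: ✓.
F2: fails — world x has no successor.
F3: ✓.
F4: ✓.
F5: fails — world p has no successor.
Valid on: F1, F3, F4.

F1, F3, F4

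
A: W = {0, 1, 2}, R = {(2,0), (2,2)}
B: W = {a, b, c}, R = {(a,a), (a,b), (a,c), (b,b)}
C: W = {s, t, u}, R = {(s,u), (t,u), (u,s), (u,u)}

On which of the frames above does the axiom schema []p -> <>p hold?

The schema corresponds to seriality: forall x exists y Rxy.
A: fails — world 0 has no successor.
B: fails — world c has no successor.
C: satisfies the condition.

C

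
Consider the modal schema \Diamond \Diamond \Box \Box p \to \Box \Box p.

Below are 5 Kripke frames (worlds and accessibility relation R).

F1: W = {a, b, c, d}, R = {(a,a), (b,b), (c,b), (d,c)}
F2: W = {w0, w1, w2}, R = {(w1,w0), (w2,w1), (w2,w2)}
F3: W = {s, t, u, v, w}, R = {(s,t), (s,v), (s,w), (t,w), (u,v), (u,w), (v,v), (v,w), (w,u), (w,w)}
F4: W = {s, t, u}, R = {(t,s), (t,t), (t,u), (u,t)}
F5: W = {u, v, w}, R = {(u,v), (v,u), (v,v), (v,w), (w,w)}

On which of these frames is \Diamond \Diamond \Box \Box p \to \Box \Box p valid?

Frame correspondent (Sahlqvist): \forall x \forall y \forall z ((x R^2 y \wedge x R^2 z) \to \exists w (y R^2 w \wedge z = w)) — i.e. a generalized confluence (Geach) condition.
F1: condition met.
F2: fails — w2R²w0, w2R²w0 but no w with w0R²w and w0=w.
F3: condition met.
F4: fails — tR²s, tR²s but no w with sR²w and s=w.
F5: fails — uR²w, uR²u but no t with wR²t and u=t.

F1, F3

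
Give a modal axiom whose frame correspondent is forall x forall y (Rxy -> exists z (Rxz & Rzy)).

This is density; the standard corresponding axiom is C4: □□r → □r.
Suppose □□r→□r is valid. Take Rxy and set V(r)={w : xR²w}. Then □□r at x, so □r at x, so r at y, i.e. ∃z(Rxz∧Rzy).

□□r → □r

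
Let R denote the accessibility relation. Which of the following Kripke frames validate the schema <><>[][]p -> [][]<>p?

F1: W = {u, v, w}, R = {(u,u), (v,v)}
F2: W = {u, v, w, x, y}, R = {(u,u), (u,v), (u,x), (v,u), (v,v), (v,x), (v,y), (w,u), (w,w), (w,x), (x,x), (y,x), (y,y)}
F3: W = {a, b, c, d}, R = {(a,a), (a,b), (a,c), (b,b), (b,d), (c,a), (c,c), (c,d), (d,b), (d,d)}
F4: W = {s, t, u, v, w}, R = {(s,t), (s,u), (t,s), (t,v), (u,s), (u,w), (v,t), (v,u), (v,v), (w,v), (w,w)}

F1, F2, F3

The schema corresponds to a generalized confluence (Geach) condition: forall x forall y forall z ((x R^2 y & x R^2 z) -> exists w (y R^2 w & zRw)).
F1: ✓.
F2: ✓.
F3: ✓.
F4: fails — sR²s, sR²s but no w* with sR²w* and sRw*.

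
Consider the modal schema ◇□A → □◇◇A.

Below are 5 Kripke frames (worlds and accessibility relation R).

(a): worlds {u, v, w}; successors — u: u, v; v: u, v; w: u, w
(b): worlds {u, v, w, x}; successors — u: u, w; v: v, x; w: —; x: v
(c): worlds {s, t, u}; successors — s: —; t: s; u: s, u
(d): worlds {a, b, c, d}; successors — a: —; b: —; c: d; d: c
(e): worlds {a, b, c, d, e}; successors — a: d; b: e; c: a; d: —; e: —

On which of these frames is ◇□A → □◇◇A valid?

Frame correspondent (Sahlqvist): ∀x ∀y ∀z ((xRy ∧ xRz) → ∃w (yRw ∧ zR²w)) — i.e. a generalized confluence (Geach) condition.
(a): holds.
(b): fails — uRu, uRw but no t with uRt and wR²t.
(c): fails — tRs, tRs but no w with sRw and sR²w.
(d): fails — cRd, cRd but no w with dRw and dR²w.
(e): fails — aRd, aRd but no w with dRw and dR²w.

(a)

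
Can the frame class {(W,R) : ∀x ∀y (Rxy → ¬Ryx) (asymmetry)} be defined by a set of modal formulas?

No

Modal frame validity is preserved under surjective bounded morphisms.
The 3-cycle (worlds 0,1,2 with 0→1→2→0) is asymmetric. Mapping every world to a single reflexive point • is a surjective bounded morphism, and the reflexive point is not asymmetric (R•• but asymmetry requires ¬R••).
So no modal formula (or set of formulas) defines exactly the asymmetric frames.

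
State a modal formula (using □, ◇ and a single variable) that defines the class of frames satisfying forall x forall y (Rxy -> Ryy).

□(□p → p)

The condition is shift-reflexivity. The T□ schema □(□p → p) defines it.
Suppose □(□p→p) is valid. Take Rxy and set V(p)={w : Ryw}. Then at y, □p holds; since □(□p→p) at x, □p→p at y, so p at y, i.e. Ryy.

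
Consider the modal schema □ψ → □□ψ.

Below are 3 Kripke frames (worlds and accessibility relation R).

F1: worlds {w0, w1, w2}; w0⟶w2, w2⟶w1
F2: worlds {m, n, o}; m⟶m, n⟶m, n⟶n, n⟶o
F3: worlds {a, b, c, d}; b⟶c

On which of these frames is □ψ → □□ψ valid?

F2, F3

Frame correspondent (Sahlqvist): ∀x ∀y ∀z (Rxy ∧ Ryz → Rxz) — i.e. transitivity.
F1: fails — Rw0w2 and Rw2w1 but not Rw0w1.
F2: holds.
F3: holds.
Valid on: F2, F3.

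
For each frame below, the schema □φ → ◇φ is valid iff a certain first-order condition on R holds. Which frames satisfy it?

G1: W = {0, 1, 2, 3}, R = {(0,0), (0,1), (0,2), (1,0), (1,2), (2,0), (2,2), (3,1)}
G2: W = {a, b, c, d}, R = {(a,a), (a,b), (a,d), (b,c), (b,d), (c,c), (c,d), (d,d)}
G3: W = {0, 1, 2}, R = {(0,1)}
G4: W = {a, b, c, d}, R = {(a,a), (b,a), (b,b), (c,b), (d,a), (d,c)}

G1, G2, G4

The schema corresponds to seriality: ∀x ∃y Rxy.
G1: satisfies the condition.
G2: satisfies the condition.
G3: fails — world 1 has no successor.
G4: satisfies the condition.
Valid on: G1, G2, G4.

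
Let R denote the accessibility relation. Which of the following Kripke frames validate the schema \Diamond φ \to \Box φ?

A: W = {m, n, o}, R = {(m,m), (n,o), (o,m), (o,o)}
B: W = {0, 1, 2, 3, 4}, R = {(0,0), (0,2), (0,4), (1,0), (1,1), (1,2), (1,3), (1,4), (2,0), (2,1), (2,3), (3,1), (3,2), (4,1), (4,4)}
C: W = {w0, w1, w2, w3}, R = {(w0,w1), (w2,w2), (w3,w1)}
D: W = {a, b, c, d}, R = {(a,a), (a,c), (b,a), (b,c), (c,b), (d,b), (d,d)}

The schema corresponds to partial functionality: \forall x \forall y \forall z (Rxy \wedge Rxz \to y = z).
A: fails — o sees both m and o.
B: fails — 0 sees both 0 and 2.
C: ✓.
D: fails — a sees both a and c.
Valid on: C.

C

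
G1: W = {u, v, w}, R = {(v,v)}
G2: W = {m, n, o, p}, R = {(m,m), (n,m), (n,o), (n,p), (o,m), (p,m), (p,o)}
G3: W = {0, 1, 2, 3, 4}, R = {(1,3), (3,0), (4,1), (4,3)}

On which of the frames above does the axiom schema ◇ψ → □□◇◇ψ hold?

This is the axiom for a generalized confluence (Geach) condition; its first-order frame correspondent is ∀x ∀y ∀z ((xRy ∧ xR²z) → ∃w (y = w ∧ zR²w)).
G1: satisfies the condition.
G2: fails — nRo, nR²m but no w with o=w and mR²w.
G3: fails — 1R3, 1R²0 but no w with 3=w and 0R²w.

G1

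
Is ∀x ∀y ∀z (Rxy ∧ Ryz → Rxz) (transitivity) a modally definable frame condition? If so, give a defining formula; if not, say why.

Yes — defined by □r → □□r

This is a Sahlqvist condition; the 4 axiom □r → □□r defines it.
Suppose □r→□□r is valid. Take Rxy, Ryz and set V(r)={w : Rxw}. Then □r at x, so □□r at x, so □r at y, so r at z, i.e. Rxz.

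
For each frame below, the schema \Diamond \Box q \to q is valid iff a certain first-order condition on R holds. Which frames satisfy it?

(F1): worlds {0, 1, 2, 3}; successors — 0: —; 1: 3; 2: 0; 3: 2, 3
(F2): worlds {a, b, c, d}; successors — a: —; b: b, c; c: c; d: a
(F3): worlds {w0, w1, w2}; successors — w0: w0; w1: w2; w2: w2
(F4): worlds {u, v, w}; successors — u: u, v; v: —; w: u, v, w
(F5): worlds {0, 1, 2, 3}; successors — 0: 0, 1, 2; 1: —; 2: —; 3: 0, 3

The schema corresponds to symmetry: \forall x \forall y (Rxy \to Ryx).
(F1): fails — R20 but not R02.
(F2): fails — Rbc but not Rcb.
(F3): fails — Rw1w2 but not Rw2w1.
(F4): fails — Ruv but not Rvu.
(F5): fails — R02 but not R20.
Valid on no frame.

none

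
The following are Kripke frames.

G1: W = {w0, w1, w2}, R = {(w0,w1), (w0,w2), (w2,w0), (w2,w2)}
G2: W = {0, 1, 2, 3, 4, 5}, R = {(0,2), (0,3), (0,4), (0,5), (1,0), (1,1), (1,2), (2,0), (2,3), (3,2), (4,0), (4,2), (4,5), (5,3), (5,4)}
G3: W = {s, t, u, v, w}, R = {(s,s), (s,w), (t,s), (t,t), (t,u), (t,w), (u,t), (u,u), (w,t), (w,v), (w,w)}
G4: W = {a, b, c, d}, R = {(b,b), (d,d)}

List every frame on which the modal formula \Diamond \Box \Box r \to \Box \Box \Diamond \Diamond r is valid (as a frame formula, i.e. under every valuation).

G2, G4

The schema corresponds to a generalized confluence (Geach) condition: \forall x \forall y \forall z ((xRy \wedge x R^2 z) \to \exists w (y R^2 w \wedge z R^2 w)).
G1: fails — w0Rw1, w0R²w0 but no w with w1R²w and w0R²w.
G2: satisfies the condition.
G3: fails — sRs, sR²v but no w* with sR²w* and vR²w*.
G4: satisfies the condition.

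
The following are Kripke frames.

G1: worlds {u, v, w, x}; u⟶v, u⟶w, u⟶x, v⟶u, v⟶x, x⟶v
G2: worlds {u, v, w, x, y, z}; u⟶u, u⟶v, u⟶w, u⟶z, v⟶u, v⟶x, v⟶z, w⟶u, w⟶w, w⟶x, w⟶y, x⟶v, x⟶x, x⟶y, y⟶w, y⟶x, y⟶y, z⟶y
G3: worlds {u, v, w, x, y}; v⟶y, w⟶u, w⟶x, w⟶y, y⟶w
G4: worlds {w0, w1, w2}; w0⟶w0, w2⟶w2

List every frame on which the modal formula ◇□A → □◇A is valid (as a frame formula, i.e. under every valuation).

This is the axiom for convergence; its first-order frame correspondent is ∀x ∀y ∀z (Rxy ∧ Rxz → ∃w (Ryw ∧ Rzw)).
G1: fails — Ruv and Ruw but v and w have no common successor.
G2: fails — Ruv and Ruz but v and z have no common successor.
G3: fails — Rwu and Rwu but u and u have no common successor.
G4: condition met.
Valid on: G4.

G4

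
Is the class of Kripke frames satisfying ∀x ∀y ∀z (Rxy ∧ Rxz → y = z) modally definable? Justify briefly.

Yes: it is partial functionality, defined by the CD schema ◇r → □r.

Definable; ◇r → □r defines it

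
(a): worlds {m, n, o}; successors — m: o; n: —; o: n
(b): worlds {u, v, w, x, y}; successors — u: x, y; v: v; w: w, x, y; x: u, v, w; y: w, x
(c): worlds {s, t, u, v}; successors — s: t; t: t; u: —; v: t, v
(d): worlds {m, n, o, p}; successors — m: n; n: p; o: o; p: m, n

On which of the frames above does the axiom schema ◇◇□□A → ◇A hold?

(c)

This is the axiom for a generalized confluence (Geach) condition; its first-order frame correspondent is ∀x ∀y (xR²y → ∃w (yR²w ∧ xRw)).
(a): fails — mR²n but no w with nR²w and mRw.
(b): fails — uR²v but no t with vR²t and uRt.
(c): satisfies the condition.
(d): fails — nR²n but no w with nR²w and nRw.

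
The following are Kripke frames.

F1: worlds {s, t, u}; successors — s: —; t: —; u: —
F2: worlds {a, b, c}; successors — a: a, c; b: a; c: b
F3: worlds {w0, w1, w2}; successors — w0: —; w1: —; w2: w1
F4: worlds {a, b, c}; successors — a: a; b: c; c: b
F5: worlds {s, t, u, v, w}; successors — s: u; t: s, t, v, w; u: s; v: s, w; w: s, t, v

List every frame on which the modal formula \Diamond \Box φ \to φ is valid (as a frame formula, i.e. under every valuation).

F1, F4

The schema corresponds to symmetry: \forall x \forall y (Rxy \to Ryx).
F1: condition met.
F2: fails — Rac but not Rca.
F3: fails — Rw2w1 but not Rw1w2.
F4: condition met.
F5: fails — Rtv but not Rvt.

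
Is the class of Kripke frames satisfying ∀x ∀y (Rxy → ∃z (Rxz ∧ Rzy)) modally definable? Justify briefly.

Definable; □□p → □p defines it

This is a Sahlqvist condition; the C4 axiom □□p → □p defines it.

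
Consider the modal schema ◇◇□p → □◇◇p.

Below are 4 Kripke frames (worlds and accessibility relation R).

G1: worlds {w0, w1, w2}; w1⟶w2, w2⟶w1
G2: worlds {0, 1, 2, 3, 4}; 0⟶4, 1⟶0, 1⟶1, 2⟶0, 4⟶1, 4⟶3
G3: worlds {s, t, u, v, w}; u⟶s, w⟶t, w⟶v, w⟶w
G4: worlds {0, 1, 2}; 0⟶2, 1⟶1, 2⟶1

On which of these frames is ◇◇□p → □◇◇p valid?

G1, G4

Frame correspondent (Sahlqvist): ∀x ∀y ∀z ((xR²y ∧ xRz) → ∃w (yRw ∧ zR²w)) — i.e. a generalized confluence (Geach) condition.
G1: holds.
G2: fails — 0R²3, 0R4 but no w with 3Rw and 4R²w.
G3: fails — wR²t, wRt but no w* with tRw* and tR²w*.
G4: holds.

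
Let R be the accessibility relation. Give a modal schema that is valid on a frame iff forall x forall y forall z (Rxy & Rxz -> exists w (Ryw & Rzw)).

The condition is convergence. The .2 schema ◇□ψ → □◇ψ defines it.
Suppose ◇□ψ→□◇ψ is valid. Take Rxy, Rxz and set V(ψ)={w : Ryw}. Then □ψ at y so ◇□ψ at x, so □◇ψ at x, so ◇ψ at z, giving w with Rzw and Ryw.

◇□ψ → □◇ψ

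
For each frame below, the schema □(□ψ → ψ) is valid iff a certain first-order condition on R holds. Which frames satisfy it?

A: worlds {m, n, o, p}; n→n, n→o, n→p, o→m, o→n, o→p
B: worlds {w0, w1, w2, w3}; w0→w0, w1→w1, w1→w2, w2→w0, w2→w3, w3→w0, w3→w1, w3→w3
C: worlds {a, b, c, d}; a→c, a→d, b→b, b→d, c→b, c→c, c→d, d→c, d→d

The schema corresponds to shift-reflexivity: ∀x ∀y (Rxy → Ryy).
A: fails — Rom but not Rmm.
B: fails — Rw1w2 but not Rw2w2.
C: satisfies the condition.
Valid on: C.

C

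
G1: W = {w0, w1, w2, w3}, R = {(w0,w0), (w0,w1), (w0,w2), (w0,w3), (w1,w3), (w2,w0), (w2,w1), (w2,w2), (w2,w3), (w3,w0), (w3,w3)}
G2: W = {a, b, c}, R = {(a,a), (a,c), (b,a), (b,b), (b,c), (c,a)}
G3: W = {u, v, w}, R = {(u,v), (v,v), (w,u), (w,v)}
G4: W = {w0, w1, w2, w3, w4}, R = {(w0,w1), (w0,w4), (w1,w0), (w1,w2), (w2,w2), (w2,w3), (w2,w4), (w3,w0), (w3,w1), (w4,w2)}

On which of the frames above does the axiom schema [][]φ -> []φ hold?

G1, G2

This is the axiom for density; its first-order frame correspondent is forall x forall y (Rxy -> exists z (Rxz & Rzy)).
G1: satisfies the condition.
G2: satisfies the condition.
G3: fails — Rwu but no z with Rwz and Rzu.
G4: fails — Rw1w0 but no z with Rw1z and Rzw0.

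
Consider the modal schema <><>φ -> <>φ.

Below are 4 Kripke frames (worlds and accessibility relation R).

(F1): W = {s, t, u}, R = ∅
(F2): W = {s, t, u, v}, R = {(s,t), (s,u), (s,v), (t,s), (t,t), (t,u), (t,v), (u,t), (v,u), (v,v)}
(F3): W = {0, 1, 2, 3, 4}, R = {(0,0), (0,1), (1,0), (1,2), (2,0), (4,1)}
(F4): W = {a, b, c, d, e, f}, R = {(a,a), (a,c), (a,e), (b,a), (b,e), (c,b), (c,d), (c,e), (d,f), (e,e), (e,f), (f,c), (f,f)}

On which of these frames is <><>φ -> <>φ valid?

The schema corresponds to a generalized confluence (Geach) condition: forall x forall y (x R^2 y -> exists w (y = w & xRw)).
(F1): ✓.
(F2): fails — sR²s but no w with s=w and sRw.
(F3): fails — 0R²2 but no w with 2=w and 0Rw.
(F4): fails — aR²b but no w with b=w and aRw.

(F1)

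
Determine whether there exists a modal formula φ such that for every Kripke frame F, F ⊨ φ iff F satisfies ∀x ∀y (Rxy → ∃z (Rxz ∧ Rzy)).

This is a Sahlqvist condition; the C4 axiom □□q → □q defines it.
Suppose □□q→□q is valid. Take Rxy and set V(q)={w : xR²w}. Then □□q at x, so □q at x, so q at y, i.e. ∃z(Rxz∧Rzy).

Definable; □□q → □q defines it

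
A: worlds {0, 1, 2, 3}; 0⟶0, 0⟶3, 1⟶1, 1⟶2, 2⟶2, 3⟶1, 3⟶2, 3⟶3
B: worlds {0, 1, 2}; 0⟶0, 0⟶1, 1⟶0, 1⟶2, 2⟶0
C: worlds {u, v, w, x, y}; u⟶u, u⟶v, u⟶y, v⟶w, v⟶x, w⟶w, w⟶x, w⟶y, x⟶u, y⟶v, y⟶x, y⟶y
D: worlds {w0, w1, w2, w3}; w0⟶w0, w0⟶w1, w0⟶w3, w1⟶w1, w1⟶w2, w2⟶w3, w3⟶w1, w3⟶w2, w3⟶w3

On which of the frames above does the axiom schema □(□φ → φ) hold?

A

This is the axiom for shift-reflexivity; its first-order frame correspondent is ∀x ∀y (Rxy → Ryy).
A: condition met.
B: fails — R12 but not R22.
C: fails — Ruv but not Rvv.
D: fails — Rw1w2 but not Rw2w2.
Valid on: A.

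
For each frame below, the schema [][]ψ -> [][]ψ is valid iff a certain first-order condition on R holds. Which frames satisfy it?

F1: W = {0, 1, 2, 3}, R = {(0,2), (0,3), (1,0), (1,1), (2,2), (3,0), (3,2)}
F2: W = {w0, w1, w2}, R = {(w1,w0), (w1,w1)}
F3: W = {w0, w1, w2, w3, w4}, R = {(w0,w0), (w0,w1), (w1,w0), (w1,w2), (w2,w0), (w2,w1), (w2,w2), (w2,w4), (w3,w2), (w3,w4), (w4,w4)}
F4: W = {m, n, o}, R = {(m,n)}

F1, F2, F3, F4

This is the axiom for a generalized confluence (Geach) condition; its first-order frame correspondent is forall x forall z (x R^2 z -> exists w (x R^2 w & z = w)).
F1: condition met.
F2: condition met.
F3: condition met.
F4: condition met.
Valid on: F1, F2, F3, F4.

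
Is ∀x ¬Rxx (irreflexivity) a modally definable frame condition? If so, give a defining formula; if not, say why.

No — not modally definable

Modal frame validity is preserved under surjective bounded morphisms.
The 5-cycle (worlds a,b,c,d,e with a→b→c→d→e→a) is irreflexive, and the map sending every world to a single reflexive point • is a surjective bounded morphism (forth: every edge maps to (•,•); back: every world has a successor). So any modal formula valid on the 5-cycle is also valid on the reflexive point, which is not irreflexive.
So the class is not modally definable.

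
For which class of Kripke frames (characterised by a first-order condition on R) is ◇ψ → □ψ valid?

This is the CD axiom.
Its frame correspondent is partial functionality — ∀x ∀y ∀z (Rxy ∧ Rxz → y = z).

partial functionality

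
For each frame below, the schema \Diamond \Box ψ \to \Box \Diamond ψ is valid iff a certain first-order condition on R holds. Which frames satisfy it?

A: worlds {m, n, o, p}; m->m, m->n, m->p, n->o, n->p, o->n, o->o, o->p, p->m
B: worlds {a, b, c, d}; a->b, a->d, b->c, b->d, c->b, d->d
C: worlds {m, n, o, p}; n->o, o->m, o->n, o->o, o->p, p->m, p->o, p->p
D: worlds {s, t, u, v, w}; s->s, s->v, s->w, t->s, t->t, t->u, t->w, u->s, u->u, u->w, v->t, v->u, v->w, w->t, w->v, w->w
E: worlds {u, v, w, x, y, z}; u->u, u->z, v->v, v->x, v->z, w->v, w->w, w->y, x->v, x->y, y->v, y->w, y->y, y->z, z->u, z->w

D

The schema corresponds to convergence: \forall x \forall y \forall z (Rxy \wedge Rxz \to \exists w (Ryw \wedge Rzw)).
A: fails — Rmn and Rmp but n and p have no common successor.
B: fails — Rbc and Rbd but c and d have no common successor.
C: fails — Rom and Rom but m and m have no common successor.
D: condition met.
E: fails — Rvv and Rvz but v and z have no common successor.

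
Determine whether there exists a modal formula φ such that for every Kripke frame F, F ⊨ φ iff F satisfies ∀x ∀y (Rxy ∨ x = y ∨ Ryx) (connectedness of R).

No — not modally definable

If a class were modally definable it would be closed under disjoint unions (Goldblatt–Thomason).
Take 2 disjoint single-world reflexive frames: each is trivially connected, but their disjoint union has 2 worlds with no edge between distinct components, so it is not connected.
Hence connectedness of R is not modally definable.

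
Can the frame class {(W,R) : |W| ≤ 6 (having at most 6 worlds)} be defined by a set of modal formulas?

Not definable by any modal formula

Modal frame validity is preserved under disjoint unions.
Any modal formula valid on each of 7 disjoint one-world frames is valid on their disjoint union (validity is preserved under disjoint unions). Each one-world frame has |W|=1≤6, but the union has |W|=7.
So the class is not modally definable.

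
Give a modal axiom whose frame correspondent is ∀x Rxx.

□p → p

The condition is reflexivity. The T schema □p → p defines it.
Suppose □p→p is valid. At any x set V(p)={w : Rxw}. Then □p holds at x, so p holds at x, i.e. Rxx.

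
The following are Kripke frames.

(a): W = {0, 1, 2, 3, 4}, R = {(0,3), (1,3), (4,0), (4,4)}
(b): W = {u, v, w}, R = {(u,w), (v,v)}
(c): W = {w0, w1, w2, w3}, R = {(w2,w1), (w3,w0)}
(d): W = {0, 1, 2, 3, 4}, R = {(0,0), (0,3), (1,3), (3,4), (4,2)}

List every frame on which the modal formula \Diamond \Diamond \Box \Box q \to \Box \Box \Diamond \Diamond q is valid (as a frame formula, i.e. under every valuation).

(b), (c)

This is the axiom for a generalized confluence (Geach) condition; its first-order frame correspondent is \forall x \forall y \forall z ((x R^2 y \wedge x R^2 z) \to \exists w (y R^2 w \wedge z R^2 w)).
(a): fails — 4R²0, 4R²0 but no w with 0R²w and 0R²w.
(b): holds.
(c): holds.
(d): fails — 0R²0, 0R²3 but no w with 0R²w and 3R²w.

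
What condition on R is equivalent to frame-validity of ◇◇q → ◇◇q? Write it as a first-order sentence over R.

∀x ∀y (xR²y → ∃w (y = w ∧ xR²w))

This is a Sahlqvist (Geach-type) schema ◇^2□^0q → □^0◇^2q.
Minimal-valuation argument: fix x; take any y with xR^2y and any z with xR^0z. Set V(q) to the set of worlds R-reachable from y in exactly 0 steps. Then □^0q holds at y, so the antecedent holds at x; validity forces ◇^2q at z, giving a w with zR^2w and yR^0w.
First-order correspondent: ∀x ∀y (xR²y → ∃w (y = w ∧ xR²w)).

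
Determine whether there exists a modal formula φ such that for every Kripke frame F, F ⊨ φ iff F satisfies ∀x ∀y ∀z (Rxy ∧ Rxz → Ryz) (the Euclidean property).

Yes — defined by ◇p → □◇p

This is a Sahlqvist condition; the 5 axiom ◇p → □◇p defines it.
Suppose ◇p→□◇p is valid. Take Rxy, Rxz and set V(p)={y}. Then ◇p at x, so □◇p at x, so ◇p at z, so some w with Rzw has p; w=y, i.e. Rzy. By symmetry of the argument, Ryz.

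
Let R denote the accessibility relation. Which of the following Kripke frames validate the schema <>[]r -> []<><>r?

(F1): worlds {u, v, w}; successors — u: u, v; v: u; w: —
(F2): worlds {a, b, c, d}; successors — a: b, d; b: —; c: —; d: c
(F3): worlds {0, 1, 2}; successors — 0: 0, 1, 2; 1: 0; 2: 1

This is the axiom for a generalized confluence (Geach) condition; its first-order frame correspondent is forall x forall y forall z ((xRy & xRz) -> exists w (yRw & z R^2 w)).
(F1): condition met.
(F2): fails — aRb, aRb but no w with bRw and bR²w.
(F3): fails — 0R2, 0R2 but no w with 2Rw and 2R²w.
Valid on: (F1).

(F1)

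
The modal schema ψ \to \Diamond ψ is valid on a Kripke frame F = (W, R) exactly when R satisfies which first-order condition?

reflexivity

Equivalently (dual form): □ψ → ψ.
Suppose □ψ→ψ is valid. At any x set V(ψ)={w : Rxw}. Then □ψ holds at x, so ψ holds at x, i.e. Rxx.
Conversely, any frame satisfying \forall x Rxx validates the schema.
So the correspondent is reflexivity.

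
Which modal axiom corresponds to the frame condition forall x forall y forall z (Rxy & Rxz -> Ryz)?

This is the Euclidean property; the standard corresponding axiom is 5: ◇r → □◇r.
Suppose ◇r→□◇r is valid. Take Rxy, Rxz and set V(r)={y}. Then ◇r at x, so □◇r at x, so ◇r at z, so some w with Rzw has r; w=y, i.e. Rzy. By symmetry of the argument, Ryz.

◇r → □◇r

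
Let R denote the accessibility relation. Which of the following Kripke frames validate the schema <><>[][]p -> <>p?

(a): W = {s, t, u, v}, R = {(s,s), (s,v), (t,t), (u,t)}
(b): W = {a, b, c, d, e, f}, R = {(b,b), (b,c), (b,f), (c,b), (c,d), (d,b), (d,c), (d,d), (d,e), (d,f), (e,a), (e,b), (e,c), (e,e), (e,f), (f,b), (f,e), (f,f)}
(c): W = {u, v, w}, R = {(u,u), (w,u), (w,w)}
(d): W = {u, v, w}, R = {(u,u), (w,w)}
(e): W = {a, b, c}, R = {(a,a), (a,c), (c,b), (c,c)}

(c), (d)

The schema corresponds to a generalized confluence (Geach) condition: forall x forall y (x R^2 y -> exists w (y R^2 w & xRw)).
(a): fails — sR²v but no w with vR²w and sRw.
(b): fails — dR²a but no w with aR²w and dRw.
(c): condition met.
(d): condition met.
(e): fails — aR²b but no w with bR²w and aRw.
Valid on: (c), (d).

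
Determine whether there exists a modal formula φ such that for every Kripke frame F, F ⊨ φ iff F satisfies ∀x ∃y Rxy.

Definable; □q → ◇q defines it

The condition is seriality. A defining modal formula is □q → ◇q.
Suppose □q→◇q is valid. At any x set V(q)=W. Then □q at x, so ◇q at x, so x has a successor.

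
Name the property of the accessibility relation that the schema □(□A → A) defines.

shift-reflexivity

This schema is the T□ axiom.
Its frame correspondent is shift-reflexivity — ∀x ∀y (Rxy → Ryy).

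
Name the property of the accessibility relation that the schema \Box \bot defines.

□⊥ is valid iff no world has any successor (otherwise □⊥ fails at any world with one).

emptiness of R: \forall x \forall y \neg Rxy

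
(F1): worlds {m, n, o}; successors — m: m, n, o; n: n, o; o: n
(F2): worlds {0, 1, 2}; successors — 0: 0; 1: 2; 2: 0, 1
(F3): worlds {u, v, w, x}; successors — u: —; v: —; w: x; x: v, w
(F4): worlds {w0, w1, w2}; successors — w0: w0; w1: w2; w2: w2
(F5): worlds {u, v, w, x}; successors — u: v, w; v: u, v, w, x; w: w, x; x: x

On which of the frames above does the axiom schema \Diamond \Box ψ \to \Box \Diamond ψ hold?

(F1), (F4)

This is the axiom for convergence; its first-order frame correspondent is \forall x \forall y \forall z (Rxy \wedge Rxz \to \exists w (Ryw \wedge Rzw)).
(F1): ✓.
(F2): fails — R20 and R21 but 0 and 1 have no common successor.
(F3): fails — Rxw and Rxv but w and v have no common successor.
(F4): ✓.
(F5): fails — Rvu and Rvx but u and x have no common successor.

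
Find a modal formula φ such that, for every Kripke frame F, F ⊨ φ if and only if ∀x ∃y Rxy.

This is seriality; the standard corresponding axiom is D: □p → ◇p.
Suppose □p→◇p is valid. At any x set V(p)=W. Then □p at x, so ◇p at x, so x has a successor.

□p → ◇p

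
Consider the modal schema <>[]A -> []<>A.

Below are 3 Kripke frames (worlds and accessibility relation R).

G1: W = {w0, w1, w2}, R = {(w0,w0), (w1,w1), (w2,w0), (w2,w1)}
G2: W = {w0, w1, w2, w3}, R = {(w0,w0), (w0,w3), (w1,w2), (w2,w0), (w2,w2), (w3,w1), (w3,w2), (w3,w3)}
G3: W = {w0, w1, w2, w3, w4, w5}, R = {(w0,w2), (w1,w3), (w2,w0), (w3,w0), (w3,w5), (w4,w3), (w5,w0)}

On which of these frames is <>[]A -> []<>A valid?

G2

The schema corresponds to convergence: forall x forall y forall z (Rxy & Rxz -> exists w (Ryw & Rzw)).
G1: fails — Rw2w0 and Rw2w1 but w0 and w1 have no common successor.
G2: satisfies the condition.
G3: fails — Rw3w5 and Rw3w0 but w5 and w0 have no common successor.
Valid on: G2.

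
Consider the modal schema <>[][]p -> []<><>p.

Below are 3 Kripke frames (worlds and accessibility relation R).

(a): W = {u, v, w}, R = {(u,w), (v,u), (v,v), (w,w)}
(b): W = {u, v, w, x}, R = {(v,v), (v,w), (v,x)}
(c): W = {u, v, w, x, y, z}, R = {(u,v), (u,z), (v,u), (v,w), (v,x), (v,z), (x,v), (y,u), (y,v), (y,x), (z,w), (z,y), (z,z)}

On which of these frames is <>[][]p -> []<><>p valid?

Frame correspondent (Sahlqvist): forall x forall y forall z ((xRy & xRz) -> exists w (y R^2 w & z R^2 w)) — i.e. a generalized confluence (Geach) condition.
(a): satisfies the condition.
(b): fails — vRv, vRw but no t with vR²t and wR²t.
(c): fails — vRu, vRw but no t with uR²t and wR²t.

(a)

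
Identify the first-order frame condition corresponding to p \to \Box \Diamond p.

Suppose p→□◇p is valid. Take Rxy and set V(p)={x}. Then p at x, so □◇p at x, so ◇p at y, so some z with Ryz has p; z=x, i.e. Ryx.
The converse is a direct semantic check.
So the correspondent is symmetry.

Symmetry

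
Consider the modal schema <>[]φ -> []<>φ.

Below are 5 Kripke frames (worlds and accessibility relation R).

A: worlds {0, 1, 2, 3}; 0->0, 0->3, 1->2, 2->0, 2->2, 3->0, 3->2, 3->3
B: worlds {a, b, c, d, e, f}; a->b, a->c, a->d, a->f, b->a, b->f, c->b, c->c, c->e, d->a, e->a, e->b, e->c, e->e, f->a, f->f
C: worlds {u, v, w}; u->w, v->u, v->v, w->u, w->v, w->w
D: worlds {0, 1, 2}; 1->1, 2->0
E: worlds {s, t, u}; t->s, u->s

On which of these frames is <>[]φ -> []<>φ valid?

This is the axiom for convergence; its first-order frame correspondent is forall x forall y forall z (Rxy & Rxz -> exists w (Ryw & Rzw)).
A: condition met.
B: fails — Rab and Rac but b and c have no common successor.
C: fails — Rvv and Rvu but v and u have no common successor.
D: fails — R20 and R20 but 0 and 0 have no common successor.
E: fails — Rts and Rts but s and s have no common successor.
Valid on: A.

A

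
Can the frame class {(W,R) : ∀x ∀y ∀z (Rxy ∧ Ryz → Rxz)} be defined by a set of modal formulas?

Definable; □p → □□p defines it

Yes: it is transitivity, defined by the 4 schema □p → □□p.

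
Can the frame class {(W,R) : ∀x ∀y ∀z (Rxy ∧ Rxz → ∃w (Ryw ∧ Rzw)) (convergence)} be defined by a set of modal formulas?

Definable; ◇□r → □◇r defines it

Yes: it is convergence, defined by the .2 schema ◇□r → □◇r.
Suppose ◇□r→□◇r is valid. Take Rxy, Rxz and set V(r)={w : Ryw}. Then □r at y so ◇□r at x, so □◇r at x, so ◇r at z, giving w with Rzw and Ryw.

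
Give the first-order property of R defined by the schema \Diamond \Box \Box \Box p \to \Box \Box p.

\forall x \forall y \forall z ((xRy \wedge x R^2 z) \to \exists w (y R^3 w \wedge z = w))

This is a Sahlqvist (Geach-type) schema ◇^1□^3p → □^2◇^0p.
Minimal-valuation argument: fix x; take any y with xR^1y and any z with xR^2z. Set V(p) to the set of worlds R-reachable from y in exactly 3 steps. Then □^3p holds at y, so the antecedent holds at x; validity forces ◇^0p at z, giving a w with zR^0w and yR^3w.
First-order correspondent: \forall x \forall y \forall z ((xRy \wedge x R^2 z) \to \exists w (y R^3 w \wedge z = w)).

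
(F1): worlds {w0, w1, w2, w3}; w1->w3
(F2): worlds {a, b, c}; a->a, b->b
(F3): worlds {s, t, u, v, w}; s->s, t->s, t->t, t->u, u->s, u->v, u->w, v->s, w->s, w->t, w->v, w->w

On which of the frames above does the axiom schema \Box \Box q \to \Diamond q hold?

Frame correspondent (Sahlqvist): \forall x \exists w (x R^2 w \wedge xRw) — i.e. a generalized confluence (Geach) condition.
(F1): fails — at w0 but no w with w0R²w and w0Rw.
(F2): fails — at c but no w with cR²w and cRw.
(F3): holds.
Valid on: (F3).

(F3)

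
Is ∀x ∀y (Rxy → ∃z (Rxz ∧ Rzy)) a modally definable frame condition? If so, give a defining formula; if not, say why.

Definable; □□q → □q defines it

The condition is density. A defining modal formula is □□q → □q.
Suppose □□q→□q is valid. Take Rxy and set V(q)={w : xR²w}. Then □□q at x, so □q at x, so q at y, i.e. ∃z(Rxz∧Rzy).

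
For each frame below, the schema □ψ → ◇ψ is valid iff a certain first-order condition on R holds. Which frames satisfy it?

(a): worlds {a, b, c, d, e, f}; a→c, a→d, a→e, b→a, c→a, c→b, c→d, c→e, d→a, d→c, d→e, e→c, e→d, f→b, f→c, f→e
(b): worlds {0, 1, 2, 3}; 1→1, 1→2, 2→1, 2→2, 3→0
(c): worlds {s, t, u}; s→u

This is the axiom for seriality; its first-order frame correspondent is ∀x ∃y Rxy.
(a): condition met.
(b): fails — world 0 has no successor.
(c): fails — world t has no successor.
Valid on: (a).

(a)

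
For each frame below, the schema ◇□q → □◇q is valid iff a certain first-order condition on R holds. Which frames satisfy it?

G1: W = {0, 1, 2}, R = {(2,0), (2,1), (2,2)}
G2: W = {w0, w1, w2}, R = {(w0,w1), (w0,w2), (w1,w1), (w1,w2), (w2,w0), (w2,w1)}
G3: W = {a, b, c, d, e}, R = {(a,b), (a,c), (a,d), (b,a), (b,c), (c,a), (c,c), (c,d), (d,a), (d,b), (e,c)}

G2, G3

This is the axiom for convergence; its first-order frame correspondent is ∀x ∀y ∀z (Rxy ∧ Rxz → ∃w (Ryw ∧ Rzw)).
G1: fails — R22 and R20 but 2 and 0 have no common successor.
G2: condition met.
G3: condition met.
Valid on: G2, G3.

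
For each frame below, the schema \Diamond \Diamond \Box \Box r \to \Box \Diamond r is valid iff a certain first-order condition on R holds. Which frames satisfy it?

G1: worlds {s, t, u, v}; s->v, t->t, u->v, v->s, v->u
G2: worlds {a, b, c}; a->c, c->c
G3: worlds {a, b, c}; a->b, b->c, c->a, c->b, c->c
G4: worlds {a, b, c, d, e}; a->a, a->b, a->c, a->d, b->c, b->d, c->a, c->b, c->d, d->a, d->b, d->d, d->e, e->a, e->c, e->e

G1, G2, G4

This is the axiom for a generalized confluence (Geach) condition; its first-order frame correspondent is \forall x \forall y \forall z ((x R^2 y \wedge xRz) \to \exists w (y R^2 w \wedge zRw)).
G1: ✓.
G2: ✓.
G3: fails — cR²a, cRa but no w with aR²w and aRw.
G4: ✓.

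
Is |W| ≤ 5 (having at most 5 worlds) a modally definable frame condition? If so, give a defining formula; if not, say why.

Any modally definable frame class is closed under disjoint unions.
Any modal formula valid on each of 6 disjoint one-world frames is valid on their disjoint union (validity is preserved under disjoint unions). Each one-world frame has |W|=1≤5, but the union has |W|=6.
So the class is not modally definable.

No — not modally definable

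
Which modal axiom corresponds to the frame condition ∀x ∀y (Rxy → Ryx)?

This is symmetry; the standard corresponding axiom is B: q → □◇q.

q → □◇q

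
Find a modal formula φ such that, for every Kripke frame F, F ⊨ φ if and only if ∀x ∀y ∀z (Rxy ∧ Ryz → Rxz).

□p → □□p

The condition is transitivity. The 4 schema □p → □□p defines it.
Suppose □p→□□p is valid. Take Rxy, Ryz and set V(p)={w : Rxw}. Then □p at x, so □□p at x, so □p at y, so p at z, i.e. Rxz.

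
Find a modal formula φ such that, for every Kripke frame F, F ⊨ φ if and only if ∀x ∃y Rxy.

□ψ → ◇ψ

A defining formula is □ψ → ◇ψ (the D axiom).
Suppose □ψ→◇ψ is valid. At any x set V(ψ)=W. Then □ψ at x, so ◇ψ at x, so x has a successor.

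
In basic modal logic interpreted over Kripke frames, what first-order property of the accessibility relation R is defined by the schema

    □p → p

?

reflexivity: ∀x Rxx

Suppose □p→p is valid. At any x set V(p)={w : Rxw}. Then □p holds at x, so p holds at x, i.e. Rxx.
Conversely, any frame satisfying ∀x Rxx validates the schema.
So the correspondent is reflexivity.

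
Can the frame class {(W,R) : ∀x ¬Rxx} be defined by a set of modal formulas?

Any modally definable frame class is closed under surjective bounded morphisms.
The 2-cycle (worlds 0,1 with 0→1→0) is irreflexive, and the map sending every world to a single reflexive point • is a surjective bounded morphism (forth: every edge maps to (•,•); back: every world has a successor). So any modal formula valid on the 2-cycle is also valid on the reflexive point, which is not irreflexive.
So the class is not modally definable.

No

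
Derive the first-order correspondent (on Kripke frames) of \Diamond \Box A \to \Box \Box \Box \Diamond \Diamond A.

This is a Sahlqvist (Geach-type) schema ◇^1□^1A → □^3◇^2A.
First-order correspondent: \forall x \forall y \forall z ((xRy \wedge x R^3 z) \to \exists w (yRw \wedge z R^2 w)).

\forall x \forall y \forall z ((xRy \wedge x R^3 z) \to \exists w (yRw \wedge z R^2 w))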